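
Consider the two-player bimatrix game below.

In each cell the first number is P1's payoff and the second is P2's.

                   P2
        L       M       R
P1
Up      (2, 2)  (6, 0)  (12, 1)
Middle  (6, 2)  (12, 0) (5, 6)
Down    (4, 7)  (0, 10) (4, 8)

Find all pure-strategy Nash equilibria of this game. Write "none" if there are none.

No pure-strategy Nash equilibrium.

For each player, find the best response to each opponent profile; mutual best responses are the pure NE.
P1 against L: payoffs 2, 6, 4 → best response Middle.
P1 against M: payoffs 6, 12, 0 → best response Middle.
P1 against R: payoffs 12, 5, 4 → best response Up.
P2 against Up: payoffs 2, 0, 1 → best response L.
P2 against Middle: payoffs 2, 0, 6 → best response R.
P2 against Down: payoffs 7, 10, 8 → best response M.
No profile is a mutual best response for all players.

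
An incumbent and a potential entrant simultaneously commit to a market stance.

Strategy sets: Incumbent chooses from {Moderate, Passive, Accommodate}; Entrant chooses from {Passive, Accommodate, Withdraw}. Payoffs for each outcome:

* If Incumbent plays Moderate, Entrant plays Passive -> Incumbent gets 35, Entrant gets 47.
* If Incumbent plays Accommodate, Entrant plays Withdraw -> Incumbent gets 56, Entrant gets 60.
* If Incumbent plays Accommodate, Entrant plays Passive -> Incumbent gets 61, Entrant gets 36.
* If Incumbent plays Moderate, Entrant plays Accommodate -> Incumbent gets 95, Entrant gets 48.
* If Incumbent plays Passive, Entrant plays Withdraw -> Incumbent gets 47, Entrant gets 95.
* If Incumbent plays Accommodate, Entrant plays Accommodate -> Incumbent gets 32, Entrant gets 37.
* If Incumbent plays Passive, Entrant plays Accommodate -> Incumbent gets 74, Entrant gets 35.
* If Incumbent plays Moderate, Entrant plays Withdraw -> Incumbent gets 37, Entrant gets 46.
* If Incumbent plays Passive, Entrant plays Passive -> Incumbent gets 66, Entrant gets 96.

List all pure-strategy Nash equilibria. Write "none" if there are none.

Incumbent against Passive: payoffs 35, 66, 61 → best response Passive.
Incumbent against Accommodate: payoffs 95, 74, 32 → best response Moderate.
Incumbent against Withdraw: payoffs 37, 47, 56 → best response Accommodate.
Entrant against Moderate: payoffs 47, 48, 46 → best response Accommodate.
Entrant against Passive: payoffs 96, 35, 95 → best response Passive.
Entrant against Accommodate: payoffs 36, 37, 60 → best response Withdraw.
Mutual best responses: (Moderate, Accommodate); (Passive, Passive); (Accommodate, Withdraw).

The pure Nash equilibria are (Moderate, Accommodate) and (Passive, Passive) and (Accommodate, Withdraw).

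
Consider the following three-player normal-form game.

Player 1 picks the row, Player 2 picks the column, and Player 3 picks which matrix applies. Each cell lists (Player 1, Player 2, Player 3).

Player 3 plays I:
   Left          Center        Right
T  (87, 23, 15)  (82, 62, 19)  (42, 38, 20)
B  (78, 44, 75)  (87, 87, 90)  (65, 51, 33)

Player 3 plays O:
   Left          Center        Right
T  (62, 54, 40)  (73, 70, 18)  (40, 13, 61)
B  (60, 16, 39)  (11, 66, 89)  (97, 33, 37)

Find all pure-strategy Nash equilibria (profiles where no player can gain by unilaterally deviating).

(B, Center, I)

Check each profile: it is a Nash equilibrium iff no player can strictly gain by switching unilaterally.
(T, Left, I): Player 2 can switch to Center (23 → 62). Not NE.
(T, Left, O): Player 2 can switch to Center (54 → 70). Not NE.
(T, Center, I): Player 1 can switch to B (82 → 87). Not NE.
(T, Center, O): Player 3 can switch to I (18 → 19). Not NE.
(T, Right, I): Player 1 can switch to B (42 → 65). Not NE.
(T, Right, O): Player 1 can switch to B (40 → 97). Not NE.
(B, Left, I): Player 1 can switch to T (78 → 87). Not NE.
(B, Left, O): Player 1 can switch to T (60 → 62). Not NE.
(B, Center, I): Player 1 gets 87, best alternative 82; Player 2 gets 87, best alternative 51; Player 3 gets 90, best alternative 89. No profitable deviation — NE.
(The remaining 3 profiles each have a profitable deviation by the same check.)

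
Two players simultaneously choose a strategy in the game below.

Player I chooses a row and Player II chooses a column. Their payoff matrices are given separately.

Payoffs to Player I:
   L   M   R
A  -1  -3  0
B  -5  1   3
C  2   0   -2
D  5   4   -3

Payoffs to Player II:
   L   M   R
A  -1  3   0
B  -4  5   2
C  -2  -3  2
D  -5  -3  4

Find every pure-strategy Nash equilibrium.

For each player, find the best response to each opponent profile; mutual best responses are the pure NE.
Player I against L: payoffs -1, -5, 2, 5 → best response D.
Player I against M: payoffs -3, 1, 0, 4 → best response D.
Player I against R: payoffs 0, 3, -2, -3 → best response B.
Player II against A: payoffs -1, 3, 0 → best response M.
Player II against B: payoffs -4, 5, 2 → best response M.
Player II against C: payoffs -2, -3, 2 → best response R.
Player II against D: payoffs -5, -3, 4 → best response R.
No profile is a mutual best response for all players.

This game has no pure Nash equilibrium.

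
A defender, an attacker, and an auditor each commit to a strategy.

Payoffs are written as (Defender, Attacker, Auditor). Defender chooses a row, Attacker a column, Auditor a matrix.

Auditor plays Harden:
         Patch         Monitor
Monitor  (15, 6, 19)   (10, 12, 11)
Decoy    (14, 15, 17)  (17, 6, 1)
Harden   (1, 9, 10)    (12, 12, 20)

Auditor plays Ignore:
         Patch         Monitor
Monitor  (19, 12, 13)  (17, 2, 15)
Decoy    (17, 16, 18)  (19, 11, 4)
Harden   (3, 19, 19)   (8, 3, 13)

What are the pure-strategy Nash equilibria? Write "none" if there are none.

No pure-strategy Nash equilibrium.

(Monitor, Patch, Harden): Attacker can switch to Monitor (6 → 12). Not NE.
(Monitor, Patch, Ignore): Auditor can switch to Harden (13 → 19). Not NE.
(Monitor, Monitor, Harden): Defender can switch to Decoy (10 → 17). Not NE.
(Monitor, Monitor, Ignore): Defender can switch to Decoy (17 → 19). Not NE.
(Decoy, Patch, Harden): Defender can switch to Monitor (14 → 15). Not NE.
(Decoy, Patch, Ignore): Defender can switch to Monitor (17 → 19). Not NE.
(Decoy, Monitor, Harden): Attacker can switch to Patch (6 → 15). Not NE.
(Decoy, Monitor, Ignore): Attacker can switch to Patch (11 → 16). Not NE.
(Harden, Patch, Harden): Defender can switch to Monitor (1 → 15). Not NE.
(Harden, Patch, Ignore): Defender can switch to Monitor (3 → 19). Not NE.
(Harden, Monitor, Harden): Defender can switch to Decoy (12 → 17). Not NE.
(Harden, Monitor, Ignore): Defender can switch to Monitor (8 → 17). Not NE.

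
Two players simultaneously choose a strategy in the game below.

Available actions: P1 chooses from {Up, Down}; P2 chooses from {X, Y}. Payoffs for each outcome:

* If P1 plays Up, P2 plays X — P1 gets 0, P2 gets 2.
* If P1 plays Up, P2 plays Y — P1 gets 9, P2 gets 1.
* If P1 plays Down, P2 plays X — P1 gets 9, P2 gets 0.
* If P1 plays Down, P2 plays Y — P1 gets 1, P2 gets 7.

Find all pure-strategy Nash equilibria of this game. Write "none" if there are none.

There is no pure-strategy Nash equilibrium.

P1 against X: payoffs 0, 9 → best response Down.
P1 against Y: payoffs 9, 1 → best response Up.
P2 against Up: payoffs 2, 1 → best response X.
P2 against Down: payoffs 0, 7 → best response Y.
No profile is a mutual best response for all players.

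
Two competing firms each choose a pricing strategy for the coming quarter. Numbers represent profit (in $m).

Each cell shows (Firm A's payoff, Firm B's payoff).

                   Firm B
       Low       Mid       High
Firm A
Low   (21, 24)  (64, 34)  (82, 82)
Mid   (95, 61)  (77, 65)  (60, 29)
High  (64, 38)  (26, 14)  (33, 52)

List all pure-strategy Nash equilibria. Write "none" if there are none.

Pure-strategy Nash equilibria: (Low, High); (Mid, Mid)

Firm A against Low: payoffs 21, 95, 64 → best response Mid.
Firm A against Mid: payoffs 64, 77, 26 → best response Mid.
Firm A against High: payoffs 82, 60, 33 → best response Low.
Firm B against Low: payoffs 24, 34, 82 → best response High.
Firm B against Mid: payoffs 61, 65, 29 → best response Mid.
Firm B against High: payoffs 38, 14, 52 → best response High.
Mutual best responses: (Low, High); (Mid, Mid).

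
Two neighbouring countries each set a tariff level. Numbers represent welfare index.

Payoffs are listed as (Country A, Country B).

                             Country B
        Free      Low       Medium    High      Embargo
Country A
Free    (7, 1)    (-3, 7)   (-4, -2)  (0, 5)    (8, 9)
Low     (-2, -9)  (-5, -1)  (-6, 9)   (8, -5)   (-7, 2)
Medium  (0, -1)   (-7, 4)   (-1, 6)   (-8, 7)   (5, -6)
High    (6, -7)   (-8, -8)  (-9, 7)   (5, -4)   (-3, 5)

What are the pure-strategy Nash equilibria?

(Free, Embargo)

(Free, Free): Country B can switch to Low (1 → 7). Not NE.
(Free, Low): Country B can switch to Embargo (7 → 9). Not NE.
(Free, Medium): Country A can switch to Medium (-4 → -1). Not NE.
(Free, High): Country A can switch to Low (0 → 8). Not NE.
(Free, Embargo): Country A gets 8, best alternative 5; Country B gets 9, best alternative 7. No profitable deviation — NE.
(Low, Free): Country A can switch to Free (-2 → 7). Not NE.
(Low, Low): Country A can switch to Free (-5 → -3). Not NE.
(Low, Medium): Country A can switch to Free (-6 → -4). Not NE.
(Low, High): Country B can switch to Low (-5 → -1). Not NE.
(Low, Embargo): Country A can switch to Free (-7 → 8). Not NE.
(Medium, Free): Country A can switch to Free (0 → 7). Not NE.
(The remaining 9 profiles each have a profitable deviation by the same check.)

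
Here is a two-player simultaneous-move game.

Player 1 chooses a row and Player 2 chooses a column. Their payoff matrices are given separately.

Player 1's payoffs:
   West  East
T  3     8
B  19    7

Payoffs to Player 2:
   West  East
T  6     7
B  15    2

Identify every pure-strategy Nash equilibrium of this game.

Pure-strategy Nash equilibria: (T, East) and (B, West)

For each player, find the best response to each opponent profile; mutual best responses are the pure NE.
Player 1 against West: payoffs 3, 19 → best response B.
Player 1 against East: payoffs 8, 7 → best response T.
Player 2 against T: payoffs 6, 7 → best response East.
Player 2 against B: payoffs 15, 2 → best response West.
Mutual best responses: (T, East); (B, West).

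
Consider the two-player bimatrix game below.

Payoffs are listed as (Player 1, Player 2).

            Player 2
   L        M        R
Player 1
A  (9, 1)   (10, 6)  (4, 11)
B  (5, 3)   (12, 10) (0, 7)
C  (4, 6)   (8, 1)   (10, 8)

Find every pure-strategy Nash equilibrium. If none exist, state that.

(B, M) and (C, R)

Check each profile: it is a Nash equilibrium iff no player can strictly gain by switching unilaterally.
(A, L): Player 2 can switch to M (1 → 6). Not NE.
(A, M): Player 1 can switch to B (10 → 12). Not NE.
(A, R): Player 1 can switch to C (4 → 10). Not NE.
(B, L): Player 1 can switch to A (5 → 9). Not NE.
(B, M): Player 1 gets 12, best alternative 10; Player 2 gets 10, best alternative 7. No profitable deviation — NE.
(B, R): Player 1 can switch to A (0 → 4). Not NE.
(C, L): Player 1 can switch to A (4 → 9). Not NE.
(C, M): Player 1 can switch to A (8 → 10). Not NE.
(C, R): Player 1 gets 10, best alternative 4; Player 2 gets 8, best alternative 6. No profitable deviation — NE.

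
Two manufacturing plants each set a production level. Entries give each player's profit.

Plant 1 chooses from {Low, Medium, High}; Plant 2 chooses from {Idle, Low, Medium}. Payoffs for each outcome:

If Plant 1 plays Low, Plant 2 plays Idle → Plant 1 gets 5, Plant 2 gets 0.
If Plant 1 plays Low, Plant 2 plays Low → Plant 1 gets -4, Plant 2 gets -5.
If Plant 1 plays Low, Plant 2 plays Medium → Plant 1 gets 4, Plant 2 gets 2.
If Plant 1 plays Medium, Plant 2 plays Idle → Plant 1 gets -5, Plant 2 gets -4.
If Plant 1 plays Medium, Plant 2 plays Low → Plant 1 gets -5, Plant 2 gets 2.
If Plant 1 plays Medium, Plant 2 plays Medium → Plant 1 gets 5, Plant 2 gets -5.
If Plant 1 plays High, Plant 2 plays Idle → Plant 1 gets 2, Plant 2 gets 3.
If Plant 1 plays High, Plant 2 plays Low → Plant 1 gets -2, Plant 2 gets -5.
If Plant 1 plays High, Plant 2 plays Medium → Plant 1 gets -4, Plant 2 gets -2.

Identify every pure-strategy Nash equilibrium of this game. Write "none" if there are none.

Plant 1 against Idle: payoffs 5, -5, 2 → best response Low.
Plant 1 against Low: payoffs -4, -5, -2 → best response High.
Plant 1 against Medium: payoffs 4, 5, -4 → best response Medium.
Plant 2 against Low: payoffs 0, -5, 2 → best response Medium.
Plant 2 against Medium: payoffs -4, 2, -5 → best response Low.
Plant 2 against High: payoffs 3, -5, -2 → best response Idle.
No profile is a mutual best response for all players.

No pure-strategy Nash equilibrium.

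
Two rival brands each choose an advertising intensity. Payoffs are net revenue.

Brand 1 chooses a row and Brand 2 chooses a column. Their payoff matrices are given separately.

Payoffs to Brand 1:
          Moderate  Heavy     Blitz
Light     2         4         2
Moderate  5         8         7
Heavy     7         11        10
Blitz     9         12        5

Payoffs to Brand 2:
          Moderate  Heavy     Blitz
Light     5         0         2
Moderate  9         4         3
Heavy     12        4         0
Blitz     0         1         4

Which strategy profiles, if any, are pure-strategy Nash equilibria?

none

(Light, Moderate): Brand 1 can switch to Moderate (2 → 5). Not NE.
(Light, Heavy): Brand 1 can switch to Moderate (4 → 8). Not NE.
(Light, Blitz): Brand 1 can switch to Moderate (2 → 7). Not NE.
(Moderate, Moderate): Brand 1 can switch to Heavy (5 → 7). Not NE.
(Moderate, Heavy): Brand 1 can switch to Heavy (8 → 11). Not NE.
(Moderate, Blitz): Brand 1 can switch to Heavy (7 → 10). Not NE.
(The remaining 6 profiles each have a profitable deviation by the same check.)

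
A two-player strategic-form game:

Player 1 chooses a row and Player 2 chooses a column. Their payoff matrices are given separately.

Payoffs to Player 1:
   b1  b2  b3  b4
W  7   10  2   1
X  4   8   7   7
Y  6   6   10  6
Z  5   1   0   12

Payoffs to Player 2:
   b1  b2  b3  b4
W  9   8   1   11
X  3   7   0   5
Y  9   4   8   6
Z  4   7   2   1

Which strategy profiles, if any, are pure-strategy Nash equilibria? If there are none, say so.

Player 1 against b1: payoffs 7, 4, 6, 5 → best response W.
Player 1 against b2: payoffs 10, 8, 6, 1 → best response W.
Player 1 against b3: payoffs 2, 7, 10, 0 → best response Y.
Player 1 against b4: payoffs 1, 7, 6, 12 → best response Z.
Player 2 against W: payoffs 9, 8, 1, 11 → best response b4.
Player 2 against X: payoffs 3, 7, 0, 5 → best response b2.
Player 2 against Y: payoffs 9, 4, 8, 6 → best response b1.
Player 2 against Z: payoffs 4, 7, 2, 1 → best response b2.
No profile is a mutual best response for all players.

none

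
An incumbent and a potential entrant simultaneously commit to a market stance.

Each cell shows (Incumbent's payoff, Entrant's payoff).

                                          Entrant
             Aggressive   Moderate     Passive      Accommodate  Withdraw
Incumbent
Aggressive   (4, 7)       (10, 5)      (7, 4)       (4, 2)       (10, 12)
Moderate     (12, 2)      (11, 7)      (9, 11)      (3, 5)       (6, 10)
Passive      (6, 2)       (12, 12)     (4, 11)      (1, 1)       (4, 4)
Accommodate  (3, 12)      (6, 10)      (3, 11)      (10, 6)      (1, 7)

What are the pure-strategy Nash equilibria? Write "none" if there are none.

Pure-strategy Nash equilibria: (Aggressive, Withdraw); (Moderate, Passive); (Passive, Moderate)

Incumbent against Aggressive: payoffs 4, 12, 6, 3 → best response Moderate.
Incumbent against Moderate: payoffs 10, 11, 12, 6 → best response Passive.
Incumbent against Passive: payoffs 7, 9, 4, 3 → best response Moderate.
Incumbent against Accommodate: payoffs 4, 3, 1, 10 → best response Accommodate.
Incumbent against Withdraw: payoffs 10, 6, 4, 1 → best response Aggressive.
Entrant against Aggressive: payoffs 7, 5, 4, 2, 12 → best response Withdraw.
Entrant against Moderate: payoffs 2, 7, 11, 5, 10 → best response Passive.
Entrant against Passive: payoffs 2, 12, 11, 1, 4 → best response Moderate.
Entrant against Accommodate: payoffs 12, 10, 11, 6, 7 → best response Aggressive.
Mutual best responses: (Aggressive, Withdraw); (Moderate, Passive); (Passive, Moderate).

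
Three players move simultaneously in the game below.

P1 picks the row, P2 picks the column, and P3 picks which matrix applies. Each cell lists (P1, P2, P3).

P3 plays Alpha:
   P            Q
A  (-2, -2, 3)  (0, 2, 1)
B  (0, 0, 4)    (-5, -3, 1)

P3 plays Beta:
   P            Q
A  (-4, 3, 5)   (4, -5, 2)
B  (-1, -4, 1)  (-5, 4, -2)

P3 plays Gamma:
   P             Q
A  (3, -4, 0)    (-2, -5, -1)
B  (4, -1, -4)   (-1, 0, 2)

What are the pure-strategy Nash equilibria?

(B, P, Alpha), (B, Q, Gamma)

(A, P, Alpha): P1 can switch to B (-2 → 0). Not NE.
(A, P, Beta): P1 can switch to B (-4 → -1). Not NE.
(A, P, Gamma): P1 can switch to B (3 → 4). Not NE.
(A, Q, Alpha): P3 can switch to Beta (1 → 2). Not NE.
(A, Q, Beta): P2 can switch to P (-5 → 3). Not NE.
(A, Q, Gamma): P1 can switch to B (-2 → -1). Not NE.
(B, P, Alpha): P1 gets 0, best alternative -2; P2 gets 0, best alternative -3; P3 gets 4, best alternative 1. No profitable deviation — NE.
(B, P, Beta): P2 can switch to Q (-4 → 4). Not NE.
(B, P, Gamma): P2 can switch to Q (-1 → 0). Not NE.
(B, Q, Alpha): P1 can switch to A (-5 → 0). Not NE.
(B, Q, Beta): P1 can switch to A (-5 → 4). Not NE.
(B, Q, Gamma): P1 gets -1, best alternative -2; P2 gets 0, best alternative -1; P3 gets 2, best alternative 1. No profitable deviation — NE.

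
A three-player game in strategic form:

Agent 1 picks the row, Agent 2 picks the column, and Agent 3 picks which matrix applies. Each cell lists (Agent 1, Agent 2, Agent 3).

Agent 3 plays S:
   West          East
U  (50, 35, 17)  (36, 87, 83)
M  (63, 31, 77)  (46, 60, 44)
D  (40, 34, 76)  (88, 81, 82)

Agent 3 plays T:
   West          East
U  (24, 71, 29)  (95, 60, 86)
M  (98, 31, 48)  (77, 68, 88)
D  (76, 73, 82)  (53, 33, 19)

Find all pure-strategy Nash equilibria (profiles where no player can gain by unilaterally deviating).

(U, West, S): Agent 1 can switch to M (50 → 63). Not NE.
(U, West, T): Agent 1 can switch to M (24 → 98). Not NE.
(U, East, S): Agent 1 can switch to M (36 → 46). Not NE.
(U, East, T): Agent 2 can switch to West (60 → 71). Not NE.
(M, West, S): Agent 2 can switch to East (31 → 60). Not NE.
(M, West, T): Agent 2 can switch to East (31 → 68). Not NE.
(M, East, S): Agent 1 can switch to D (46 → 88). Not NE.
(M, East, T): Agent 1 can switch to U (77 → 95). Not NE.
(D, East, S): Agent 1 gets 88, best alternative 46; Agent 2 gets 81, best alternative 34; Agent 3 gets 82, best alternative 19. No profitable deviation — NE.
(The remaining 3 profiles each have a profitable deviation by the same check.)

The unique pure-strategy Nash equilibrium is (D, East, S).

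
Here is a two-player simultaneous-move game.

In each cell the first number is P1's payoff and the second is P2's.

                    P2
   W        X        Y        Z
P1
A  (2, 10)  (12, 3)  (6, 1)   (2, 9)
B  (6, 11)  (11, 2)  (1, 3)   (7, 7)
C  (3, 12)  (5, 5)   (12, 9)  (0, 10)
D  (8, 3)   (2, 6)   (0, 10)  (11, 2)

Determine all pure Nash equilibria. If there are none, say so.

There is no pure-strategy Nash equilibrium.

P1 against W: payoffs 2, 6, 3, 8 → best response D.
P1 against X: payoffs 12, 11, 5, 2 → best response A.
P1 against Y: payoffs 6, 1, 12, 0 → best response C.
P1 against Z: payoffs 2, 7, 0, 11 → best response D.
P2 against A: payoffs 10, 3, 1, 9 → best response W.
P2 against B: payoffs 11, 2, 3, 7 → best response W.
P2 against C: payoffs 12, 5, 9, 10 → best response W.
P2 against D: payoffs 3, 6, 10, 2 → best response Y.
No profile is a mutual best response for all players.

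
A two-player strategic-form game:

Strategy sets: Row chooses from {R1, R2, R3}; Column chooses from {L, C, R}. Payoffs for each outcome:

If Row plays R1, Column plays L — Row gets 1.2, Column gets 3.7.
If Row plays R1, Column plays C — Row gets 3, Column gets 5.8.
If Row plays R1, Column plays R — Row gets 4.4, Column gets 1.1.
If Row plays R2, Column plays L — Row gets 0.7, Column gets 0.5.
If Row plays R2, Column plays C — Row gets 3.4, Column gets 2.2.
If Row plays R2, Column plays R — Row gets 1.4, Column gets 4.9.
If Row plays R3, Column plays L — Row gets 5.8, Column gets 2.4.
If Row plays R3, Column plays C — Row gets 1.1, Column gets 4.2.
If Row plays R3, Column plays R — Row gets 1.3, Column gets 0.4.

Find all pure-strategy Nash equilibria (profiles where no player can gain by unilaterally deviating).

This game has no pure Nash equilibrium.

(R1, L): Row can switch to R3 (1.2 → 5.8). Not NE.
(R1, C): Row can switch to R2 (3 → 3.4). Not NE.
(R1, R): Column can switch to L (1.1 → 3.7). Not NE.
(R2, L): Row can switch to R1 (0.7 → 1.2). Not NE.
(R2, C): Column can switch to R (2.2 → 4.9). Not NE.
(R2, R): Row can switch to R1 (1.4 → 4.4). Not NE.
(R3, L): Column can switch to C (2.4 → 4.2). Not NE.
(R3, C): Row can switch to R1 (1.1 → 3). Not NE.
(R3, R): Row can switch to R1 (1.3 → 4.4). Not NE.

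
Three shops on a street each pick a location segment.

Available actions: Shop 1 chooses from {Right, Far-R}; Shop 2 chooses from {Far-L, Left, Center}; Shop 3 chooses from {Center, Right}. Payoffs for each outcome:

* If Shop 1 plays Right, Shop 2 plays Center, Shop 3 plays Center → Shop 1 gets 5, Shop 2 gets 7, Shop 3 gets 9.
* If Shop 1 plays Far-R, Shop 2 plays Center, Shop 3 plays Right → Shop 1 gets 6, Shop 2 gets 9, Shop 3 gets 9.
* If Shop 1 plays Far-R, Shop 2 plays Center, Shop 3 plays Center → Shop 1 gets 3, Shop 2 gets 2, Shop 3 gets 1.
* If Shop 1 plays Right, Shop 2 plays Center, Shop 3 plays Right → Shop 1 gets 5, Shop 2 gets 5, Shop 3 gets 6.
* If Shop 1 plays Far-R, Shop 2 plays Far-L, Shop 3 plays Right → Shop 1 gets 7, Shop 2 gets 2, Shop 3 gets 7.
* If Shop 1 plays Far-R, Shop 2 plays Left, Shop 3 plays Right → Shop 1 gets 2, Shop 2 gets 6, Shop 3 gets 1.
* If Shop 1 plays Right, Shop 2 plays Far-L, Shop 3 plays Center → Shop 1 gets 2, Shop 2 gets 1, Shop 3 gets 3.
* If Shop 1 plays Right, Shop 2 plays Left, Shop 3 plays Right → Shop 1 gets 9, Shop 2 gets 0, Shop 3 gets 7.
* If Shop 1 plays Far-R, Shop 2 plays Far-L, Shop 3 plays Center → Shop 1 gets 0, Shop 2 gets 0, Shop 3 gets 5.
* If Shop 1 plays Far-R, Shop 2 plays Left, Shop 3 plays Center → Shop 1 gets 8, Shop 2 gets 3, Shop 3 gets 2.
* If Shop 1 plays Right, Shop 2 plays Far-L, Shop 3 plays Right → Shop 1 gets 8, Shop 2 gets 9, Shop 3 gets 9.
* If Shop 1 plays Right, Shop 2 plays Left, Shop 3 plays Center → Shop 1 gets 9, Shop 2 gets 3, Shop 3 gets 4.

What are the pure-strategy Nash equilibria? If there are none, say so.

Pure-strategy Nash equilibria: (Right, Far-L, Right), (Right, Center, Center), (Far-R, Center, Right)

(Right, Far-L, Center): Shop 2 can switch to Left (1 → 3). Not NE.
(Right, Far-L, Right): Shop 1 gets 8, best alternative 7; Shop 2 gets 9, best alternative 5; Shop 3 gets 9, best alternative 3. No profitable deviation — NE.
(Right, Left, Center): Shop 2 can switch to Center (3 → 7). Not NE.
(Right, Left, Right): Shop 2 can switch to Far-L (0 → 9). Not NE.
(Right, Center, Center): Shop 1 gets 5, best alternative 3; Shop 2 gets 7, best alternative 3; Shop 3 gets 9, best alternative 6. No profitable deviation — NE.
(Right, Center, Right): Shop 1 can switch to Far-R (5 → 6). Not NE.
(Far-R, Far-L, Center): Shop 1 can switch to Right (0 → 2). Not NE.
(Far-R, Far-L, Right): Shop 1 can switch to Right (7 → 8). Not NE.
(Far-R, Left, Center): Shop 1 can switch to Right (8 → 9). Not NE.
(Far-R, Left, Right): Shop 1 can switch to Right (2 → 9). Not NE.
(Far-R, Center, Center): Shop 1 can switch to Right (3 → 5). Not NE.
(Far-R, Center, Right): Shop 1 gets 6, best alternative 5; Shop 2 gets 9, best alternative 6; Shop 3 gets 9, best alternative 1. No profitable deviation — NE.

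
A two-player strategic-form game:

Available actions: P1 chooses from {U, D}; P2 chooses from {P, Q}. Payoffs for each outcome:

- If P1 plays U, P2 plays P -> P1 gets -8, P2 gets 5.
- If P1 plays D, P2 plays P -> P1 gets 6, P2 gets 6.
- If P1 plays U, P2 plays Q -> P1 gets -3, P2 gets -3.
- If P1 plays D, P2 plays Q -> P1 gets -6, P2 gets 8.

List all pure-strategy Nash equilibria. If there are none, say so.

none

Mark each player's best response to every combination of opponents' strategies; a profile where every player is best-responding is a pure Nash equilibrium.
P1 against P: payoffs -8, 6 → best response D.
P1 against Q: payoffs -3, -6 → best response U.
P2 against U: payoffs 5, -3 → best response P.
P2 against D: payoffs 6, 8 → best response Q.
No profile is a mutual best response for all players.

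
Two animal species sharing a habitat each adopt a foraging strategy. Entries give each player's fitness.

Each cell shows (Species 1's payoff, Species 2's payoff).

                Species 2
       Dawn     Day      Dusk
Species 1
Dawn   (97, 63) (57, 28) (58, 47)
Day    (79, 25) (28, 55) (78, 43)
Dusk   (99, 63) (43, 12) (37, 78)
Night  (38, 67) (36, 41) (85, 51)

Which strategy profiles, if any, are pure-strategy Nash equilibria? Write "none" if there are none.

none

Species 1 against Dawn: payoffs 97, 79, 99, 38 → best response Dusk.
Species 1 against Day: payoffs 57, 28, 43, 36 → best response Dawn.
Species 1 against Dusk: payoffs 58, 78, 37, 85 → best response Night.
Species 2 against Dawn: payoffs 63, 28, 47 → best response Dawn.
Species 2 against Day: payoffs 25, 55, 43 → best response Day.
Species 2 against Dusk: payoffs 63, 12, 78 → best response Dusk.
Species 2 against Night: payoffs 67, 41, 51 → best response Dawn.
No profile is a mutual best response for all players.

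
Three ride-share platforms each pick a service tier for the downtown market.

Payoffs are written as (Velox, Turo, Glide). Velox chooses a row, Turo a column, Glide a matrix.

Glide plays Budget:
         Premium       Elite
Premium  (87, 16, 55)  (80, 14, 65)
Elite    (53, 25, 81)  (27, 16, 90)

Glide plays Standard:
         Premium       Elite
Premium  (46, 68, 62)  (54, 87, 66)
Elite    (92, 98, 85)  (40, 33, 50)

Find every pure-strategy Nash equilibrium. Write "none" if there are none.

(Premium, Premium, Budget): Glide can switch to Standard (55 → 62). Not NE.
(Premium, Premium, Standard): Velox can switch to Elite (46 → 92). Not NE.
(Premium, Elite, Budget): Turo can switch to Premium (14 → 16). Not NE.
(Premium, Elite, Standard): Velox gets 54, best alternative 40; Turo gets 87, best alternative 68; Glide gets 66, best alternative 65. No profitable deviation — NE.
(Elite, Premium, Budget): Velox can switch to Premium (53 → 87). Not NE.
(Elite, Premium, Standard): Velox gets 92, best alternative 46; Turo gets 98, best alternative 33; Glide gets 85, best alternative 81. No profitable deviation — NE.
(Elite, Elite, Budget): Velox can switch to Premium (27 → 80). Not NE.
(Elite, Elite, Standard): Velox can switch to Premium (40 → 54). Not NE.

Pure-strategy Nash equilibria: (Premium, Elite, Standard), (Elite, Premium, Standard)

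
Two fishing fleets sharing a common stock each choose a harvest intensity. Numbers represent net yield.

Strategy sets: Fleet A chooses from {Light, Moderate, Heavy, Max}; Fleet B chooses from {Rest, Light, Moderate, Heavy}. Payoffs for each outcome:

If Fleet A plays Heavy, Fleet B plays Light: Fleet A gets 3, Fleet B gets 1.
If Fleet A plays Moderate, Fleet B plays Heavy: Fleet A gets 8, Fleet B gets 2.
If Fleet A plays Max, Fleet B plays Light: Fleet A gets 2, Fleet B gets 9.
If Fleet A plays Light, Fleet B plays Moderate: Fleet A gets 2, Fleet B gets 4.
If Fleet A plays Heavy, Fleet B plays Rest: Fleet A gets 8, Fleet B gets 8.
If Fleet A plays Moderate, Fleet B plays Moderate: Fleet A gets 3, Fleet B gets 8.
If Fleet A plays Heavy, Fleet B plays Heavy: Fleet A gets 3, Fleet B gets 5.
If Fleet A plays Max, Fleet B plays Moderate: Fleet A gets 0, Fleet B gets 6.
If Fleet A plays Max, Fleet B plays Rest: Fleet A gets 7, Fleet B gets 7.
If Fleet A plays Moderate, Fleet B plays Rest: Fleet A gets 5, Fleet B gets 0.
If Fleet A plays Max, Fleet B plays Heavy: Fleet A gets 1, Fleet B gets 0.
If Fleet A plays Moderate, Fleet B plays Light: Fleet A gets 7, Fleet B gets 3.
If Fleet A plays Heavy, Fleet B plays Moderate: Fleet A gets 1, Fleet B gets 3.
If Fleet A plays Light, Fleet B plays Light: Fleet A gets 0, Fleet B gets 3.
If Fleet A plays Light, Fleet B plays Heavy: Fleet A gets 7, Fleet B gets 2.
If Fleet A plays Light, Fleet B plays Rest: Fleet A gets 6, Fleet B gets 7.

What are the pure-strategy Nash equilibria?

Mark each player's best response to every combination of opponents' strategies; a profile where every player is best-responding is a pure Nash equilibrium.
Fleet A against Rest: payoffs 6, 5, 8, 7 → best response Heavy.
Fleet A against Light: payoffs 0, 7, 3, 2 → best response Moderate.
Fleet A against Moderate: payoffs 2, 3, 1, 0 → best response Moderate.
Fleet A against Heavy: payoffs 7, 8, 3, 1 → best response Moderate.
Fleet B against Light: payoffs 7, 3, 4, 2 → best response Rest.
Fleet B against Moderate: payoffs 0, 3, 8, 2 → best response Moderate.
Fleet B against Heavy: payoffs 8, 1, 3, 5 → best response Rest.
Fleet B against Max: payoffs 7, 9, 6, 0 → best response Light.
Mutual best responses: (Moderate, Moderate); (Heavy, Rest).

The pure Nash equilibria are (Moderate, Moderate) and (Heavy, Rest).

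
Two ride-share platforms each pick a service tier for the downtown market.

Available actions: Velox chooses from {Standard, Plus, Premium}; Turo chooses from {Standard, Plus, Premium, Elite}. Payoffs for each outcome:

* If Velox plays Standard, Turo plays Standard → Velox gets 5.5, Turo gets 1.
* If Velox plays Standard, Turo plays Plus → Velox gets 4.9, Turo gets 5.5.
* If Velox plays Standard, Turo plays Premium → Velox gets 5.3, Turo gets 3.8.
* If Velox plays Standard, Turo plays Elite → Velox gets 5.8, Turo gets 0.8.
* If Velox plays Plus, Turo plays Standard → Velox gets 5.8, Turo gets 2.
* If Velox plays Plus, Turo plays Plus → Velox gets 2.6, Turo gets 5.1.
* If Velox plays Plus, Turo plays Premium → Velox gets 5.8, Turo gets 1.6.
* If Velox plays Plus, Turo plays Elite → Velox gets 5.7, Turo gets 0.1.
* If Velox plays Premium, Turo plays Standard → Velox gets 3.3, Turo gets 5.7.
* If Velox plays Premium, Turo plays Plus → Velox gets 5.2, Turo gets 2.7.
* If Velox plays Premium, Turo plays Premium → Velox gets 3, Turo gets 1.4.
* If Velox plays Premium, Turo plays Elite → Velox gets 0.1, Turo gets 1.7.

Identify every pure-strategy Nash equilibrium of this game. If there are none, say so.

This game has no pure Nash equilibrium.

Check each profile: it is a Nash equilibrium iff no player can strictly gain by switching unilaterally.
(Standard, Standard): Velox can switch to Plus (5.5 → 5.8). Not NE.
(Standard, Plus): Velox can switch to Premium (4.9 → 5.2). Not NE.
(Standard, Premium): Velox can switch to Plus (5.3 → 5.8). Not NE.
(Standard, Elite): Turo can switch to Standard (0.8 → 1). Not NE.
(Plus, Standard): Turo can switch to Plus (2 → 5.1). Not NE.
(Plus, Plus): Velox can switch to Standard (2.6 → 4.9). Not NE.
(Plus, Premium): Turo can switch to Standard (1.6 → 2). Not NE.
(Plus, Elite): Velox can switch to Standard (5.7 → 5.8). Not NE.
(Premium, Standard): Velox can switch to Standard (3.3 → 5.5). Not NE.
(Premium, Plus): Turo can switch to Standard (2.7 → 5.7). Not NE.
(Premium, Premium): Velox can switch to Standard (3 → 5.3). Not NE.
(Premium, Elite): Velox can switch to Standard (0.1 → 5.8). Not NE.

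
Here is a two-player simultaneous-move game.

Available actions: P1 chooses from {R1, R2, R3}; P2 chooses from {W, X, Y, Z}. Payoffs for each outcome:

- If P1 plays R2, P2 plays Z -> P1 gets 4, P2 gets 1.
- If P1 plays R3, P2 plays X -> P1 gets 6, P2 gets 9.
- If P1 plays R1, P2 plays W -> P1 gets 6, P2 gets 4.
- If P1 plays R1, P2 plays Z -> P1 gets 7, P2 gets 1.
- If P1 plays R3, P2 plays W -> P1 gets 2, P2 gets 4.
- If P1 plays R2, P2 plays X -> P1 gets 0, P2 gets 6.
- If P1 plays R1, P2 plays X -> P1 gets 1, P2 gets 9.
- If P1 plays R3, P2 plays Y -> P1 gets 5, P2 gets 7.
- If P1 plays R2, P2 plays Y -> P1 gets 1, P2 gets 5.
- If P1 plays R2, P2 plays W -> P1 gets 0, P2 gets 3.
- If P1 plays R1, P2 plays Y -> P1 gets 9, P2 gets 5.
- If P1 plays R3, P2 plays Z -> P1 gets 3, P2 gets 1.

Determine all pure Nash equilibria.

(R3, X)

Mark each player's best response to every combination of opponents' strategies; a profile where every player is best-responding is a pure Nash equilibrium.
P1 against W: payoffs 6, 0, 2 → best response R1.
P1 against X: payoffs 1, 0, 6 → best response R3.
P1 against Y: payoffs 9, 1, 5 → best response R1.
P1 against Z: payoffs 7, 4, 3 → best response R1.
P2 against R1: payoffs 4, 9, 5, 1 → best response X.
P2 against R2: payoffs 3, 6, 5, 1 → best response X.
P2 against R3: payoffs 4, 9, 7, 1 → best response X.
Mutual best responses: (R3, X).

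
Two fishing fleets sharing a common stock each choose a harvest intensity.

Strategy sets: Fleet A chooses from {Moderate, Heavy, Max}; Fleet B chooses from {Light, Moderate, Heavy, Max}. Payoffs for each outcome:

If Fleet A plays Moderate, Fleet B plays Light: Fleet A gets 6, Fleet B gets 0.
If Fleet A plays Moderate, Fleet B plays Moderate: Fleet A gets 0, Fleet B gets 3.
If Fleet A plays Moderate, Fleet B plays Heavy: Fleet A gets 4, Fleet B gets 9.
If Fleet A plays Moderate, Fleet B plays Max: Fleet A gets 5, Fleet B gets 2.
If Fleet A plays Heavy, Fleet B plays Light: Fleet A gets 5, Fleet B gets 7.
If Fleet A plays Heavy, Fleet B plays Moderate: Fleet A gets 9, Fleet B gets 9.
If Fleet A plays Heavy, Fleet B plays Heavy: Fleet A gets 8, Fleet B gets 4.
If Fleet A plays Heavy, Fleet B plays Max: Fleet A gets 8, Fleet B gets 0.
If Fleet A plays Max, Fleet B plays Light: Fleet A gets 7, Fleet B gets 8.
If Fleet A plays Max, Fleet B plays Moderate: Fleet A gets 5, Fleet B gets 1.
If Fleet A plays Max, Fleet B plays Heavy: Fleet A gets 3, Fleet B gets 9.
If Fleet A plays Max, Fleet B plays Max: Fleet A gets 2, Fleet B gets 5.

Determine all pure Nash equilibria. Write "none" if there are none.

(Heavy, Moderate)

For each player, find the best response to each opponent profile; mutual best responses are the pure NE.
Fleet A against Light: payoffs 6, 5, 7 → best response Max.
Fleet A against Moderate: payoffs 0, 9, 5 → best response Heavy.
Fleet A against Heavy: payoffs 4, 8, 3 → best response Heavy.
Fleet A against Max: payoffs 5, 8, 2 → best response Heavy.
Fleet B against Moderate: payoffs 0, 3, 9, 2 → best response Heavy.
Fleet B against Heavy: payoffs 7, 9, 4, 0 → best response Moderate.
Fleet B against Max: payoffs 8, 1, 9, 5 → best response Heavy.
Mutual best responses: (Heavy, Moderate).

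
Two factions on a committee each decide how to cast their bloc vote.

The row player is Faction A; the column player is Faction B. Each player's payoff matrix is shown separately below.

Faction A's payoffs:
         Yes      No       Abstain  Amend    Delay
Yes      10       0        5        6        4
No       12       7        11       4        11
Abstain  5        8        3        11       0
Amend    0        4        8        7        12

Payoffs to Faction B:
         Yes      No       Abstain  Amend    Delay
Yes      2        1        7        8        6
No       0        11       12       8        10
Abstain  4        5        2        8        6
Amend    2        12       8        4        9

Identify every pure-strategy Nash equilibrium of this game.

(No, Abstain); (Abstain, Amend)

Faction A against Yes: payoffs 10, 12, 5, 0 → best response No.
Faction A against No: payoffs 0, 7, 8, 4 → best response Abstain.
Faction A against Abstain: payoffs 5, 11, 3, 8 → best response No.
Faction A against Amend: payoffs 6, 4, 11, 7 → best response Abstain.
Faction A against Delay: payoffs 4, 11, 0, 12 → best response Amend.
Faction B against Yes: payoffs 2, 1, 7, 8, 6 → best response Amend.
Faction B against No: payoffs 0, 11, 12, 8, 10 → best response Abstain.
Faction B against Abstain: payoffs 4, 5, 2, 8, 6 → best response Amend.
Faction B against Amend: payoffs 2, 12, 8, 4, 9 → best response No.
Mutual best responses: (No, Abstain); (Abstain, Amend).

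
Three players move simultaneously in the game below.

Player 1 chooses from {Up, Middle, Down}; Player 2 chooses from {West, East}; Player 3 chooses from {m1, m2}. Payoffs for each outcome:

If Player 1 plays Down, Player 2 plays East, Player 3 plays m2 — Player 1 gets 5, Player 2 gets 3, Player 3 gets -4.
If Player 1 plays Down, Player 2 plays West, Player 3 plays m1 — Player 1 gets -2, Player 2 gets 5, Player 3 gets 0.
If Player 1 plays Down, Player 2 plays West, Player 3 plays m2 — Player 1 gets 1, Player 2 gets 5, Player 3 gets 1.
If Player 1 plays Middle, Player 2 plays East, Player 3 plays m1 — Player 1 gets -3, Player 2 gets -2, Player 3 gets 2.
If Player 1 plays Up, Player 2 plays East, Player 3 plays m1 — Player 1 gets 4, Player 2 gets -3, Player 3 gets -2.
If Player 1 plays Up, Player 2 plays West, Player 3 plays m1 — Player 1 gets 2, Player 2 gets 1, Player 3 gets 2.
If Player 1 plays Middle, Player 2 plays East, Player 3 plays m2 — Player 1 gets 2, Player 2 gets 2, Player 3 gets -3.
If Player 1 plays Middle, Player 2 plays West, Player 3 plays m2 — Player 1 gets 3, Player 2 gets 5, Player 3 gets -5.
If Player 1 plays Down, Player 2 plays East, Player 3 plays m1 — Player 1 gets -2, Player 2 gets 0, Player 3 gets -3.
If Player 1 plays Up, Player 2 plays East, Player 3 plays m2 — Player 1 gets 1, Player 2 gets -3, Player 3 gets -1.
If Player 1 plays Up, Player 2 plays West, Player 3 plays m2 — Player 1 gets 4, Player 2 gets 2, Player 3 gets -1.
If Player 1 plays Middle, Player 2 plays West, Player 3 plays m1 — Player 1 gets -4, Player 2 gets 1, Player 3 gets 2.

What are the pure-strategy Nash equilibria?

Pure NE: (Up, West, m1)

For each strategy profile, look for a profitable unilateral deviation.
(Up, West, m1): Player 1 gets 2, best alternative -2; Player 2 gets 1, best alternative -3; Player 3 gets 2, best alternative -1. No profitable deviation — NE.
(Up, West, m2): Player 3 can switch to m1 (-1 → 2). Not NE.
(Up, East, m1): Player 2 can switch to West (-3 → 1). Not NE.
(Up, East, m2): Player 1 can switch to Middle (1 → 2). Not NE.
(Middle, West, m1): Player 1 can switch to Up (-4 → 2). Not NE.
(Middle, West, m2): Player 1 can switch to Up (3 → 4). Not NE.
(Middle, East, m1): Player 1 can switch to Up (-3 → 4). Not NE.
(Middle, East, m2): Player 1 can switch to Down (2 → 5). Not NE.
(Down, West, m1): Player 1 can switch to Up (-2 → 2). Not NE.
(Down, West, m2): Player 1 can switch to Up (1 → 4). Not NE.
(Down, East, m1): Player 1 can switch to Up (-2 → 4). Not NE.
(Down, East, m2): Player 2 can switch to West (3 → 5). Not NE.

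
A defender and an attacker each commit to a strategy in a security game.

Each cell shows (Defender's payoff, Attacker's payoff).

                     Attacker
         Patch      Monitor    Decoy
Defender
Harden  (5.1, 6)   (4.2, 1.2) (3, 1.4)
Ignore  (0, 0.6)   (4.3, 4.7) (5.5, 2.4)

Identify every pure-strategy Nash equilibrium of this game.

Pure-strategy Nash equilibria: (Harden, Patch), (Ignore, Monitor)

(Harden, Patch): Defender gets 5.1, best alternative 0; Attacker gets 6, best alternative 1.4. No profitable deviation — NE.
(Harden, Monitor): Defender can switch to Ignore (4.2 → 4.3). Not NE.
(Harden, Decoy): Defender can switch to Ignore (3 → 5.5). Not NE.
(Ignore, Patch): Defender can switch to Harden (0 → 5.1). Not NE.
(Ignore, Monitor): Defender gets 4.3, best alternative 4.2; Attacker gets 4.7, best alternative 2.4. No profitable deviation — NE.
(Ignore, Decoy): Attacker can switch to Monitor (2.4 → 4.7). Not NE.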